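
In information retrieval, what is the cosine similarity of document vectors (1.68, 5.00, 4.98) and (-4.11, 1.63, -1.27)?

With u = (1.68, 5.00, 4.98), v = (-4.11, 1.63, -1.27):
u·v = 1.68·(-4.11) + 5·1.63 + 4.98·(-1.27) = (-6.9048) + 8.15 + (-6.3246) = -5.0794.
|u| = √(1.68² + 5² + 4.98²) = √(2.8224 + 25 + 24.8004) = √52.6228, |v| = √((-4.11)² + 1.63² + (-1.27)²) = √(16.8921 + 2.6569 + 1.6129) = √21.1619.
cos θ = (u·v)/(|u||v|) = -5.0794/(√52.6228·√21.1619) ≈ -0.1522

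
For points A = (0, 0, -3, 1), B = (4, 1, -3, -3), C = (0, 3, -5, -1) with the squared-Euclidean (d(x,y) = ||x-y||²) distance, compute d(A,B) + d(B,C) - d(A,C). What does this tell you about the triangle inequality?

d(A,B) = 4² + 1² + 0² + 4² = 33, d(B,C) = 4² + 2² + 2² + 2² = 28, d(A,C) = 0² + 3² + 2² + 2² = 17.
d(A,B) + d(B,C) - d(A,C) = 33 + 28 - 17 = 61 - 17 = 44. This is ≥ 0, so the triangle inequality holds for these points.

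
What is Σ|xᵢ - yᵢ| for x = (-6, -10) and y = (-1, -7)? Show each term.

Σ|x_i - y_i| = |-6 - (-1)| + |-10 - (-7)| = 5 + 3 = 8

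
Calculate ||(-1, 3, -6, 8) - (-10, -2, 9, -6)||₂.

√(Σ(x_i - y_i)²) = √((-1 - (-10))² + (3 - (-2))² + (-6 - 9)² + (8 - (-6))²)
= √(9² + 5² + (-15)² + 14²) = √(81 + 25 + 225 + 196) = √527 ≈ 22.9565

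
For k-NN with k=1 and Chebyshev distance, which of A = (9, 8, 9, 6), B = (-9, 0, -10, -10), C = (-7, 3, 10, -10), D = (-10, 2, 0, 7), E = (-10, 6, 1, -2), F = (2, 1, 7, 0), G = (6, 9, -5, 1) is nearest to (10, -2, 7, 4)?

Distances: d(A) = 10, d(B) = 19, d(C) = 17, d(D) = 20, d(E) = 20, d(F) = 8, d(G) = 12. Nearest: F = (2, 1, 7, 0) with distance 8.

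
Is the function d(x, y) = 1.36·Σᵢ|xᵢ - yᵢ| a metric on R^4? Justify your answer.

Yes. The L1 (Manhattan) norm induces a metric on R^4, and multiplying a metric by a positive constant 1.36 > 0 preserves all four axioms: non-negativity (1.36·||x-y|| ≥ 0), identity (1.36·||x-y|| = 0 ⟺ ||x-y|| = 0 ⟺ x = y), symmetry (||x-y|| = ||y-x||), and the triangle inequality (1.36·||x-z|| ≤ 1.36·||x-y|| + 1.36·||y-z||). So d is a metric.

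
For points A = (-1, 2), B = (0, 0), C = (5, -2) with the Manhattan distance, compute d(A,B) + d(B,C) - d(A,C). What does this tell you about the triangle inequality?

d(A,B) = 1 + 2 = 3, d(B,C) = 5 + 2 = 7, d(A,C) = 6 + 4 = 10.
d(A,B) + d(B,C) - d(A,C) = 3 + 7 - 10 = 10 - 10 = 0. This is ≥ 0, so the triangle inequality holds for these points.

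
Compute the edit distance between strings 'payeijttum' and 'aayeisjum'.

Let D[i][j] be the edit distance between the first i characters of 'payeijttum' and the first j characters of 'aayeisjum', with D[i][0] = i, D[0][j] = j, and D[i][j] = D[i-1][j-1] if the characters match, else 1 + min(D[i-1][j], D[i][j-1], D[i-1][j-1]). Filling the table (rows: prefixes of 'payeijttum', columns: prefixes of 'aayeisjum'):
     ε  a  a  y  e  i  s  j  u  m
  ε  0  1  2  3  4  5  6  7  8  9
  p  1  1  2  3  4  5  6  7  8  9
  a  2  1  1  2  3  4  5  6  7  8
  y  3  2  2  1  2  3  4  5  6  7
  e  4  3  3  2  1  2  3  4  5  6
  i  5  4  4  3  2  1  2  3  4  5
  j  6  5  5  4  3  2  2  2  3  4
  t  7  6  6  5  4  3  3  3  3  4
  t  8  7  7  6  5  4  4  4  4  4
  u  9  8  8  7  6  5  5  5  4  5
  m 10  9  9  8  7  6  6  6  5  4
The bottom-right entry gives D[10][9] = 4, so no sequence of fewer than 4 edits works. Backtracking through the table gives one optimal edit sequence (4 edits):
  payeijttum → aayeijttum (sub p→a @1)
  aayeijttum → aayeittum (del j @6)
  aayeittum → aayeistum (sub t→s @6)
  aayeistum → aayeisjum (sub t→j @7)
Edit distance = 4.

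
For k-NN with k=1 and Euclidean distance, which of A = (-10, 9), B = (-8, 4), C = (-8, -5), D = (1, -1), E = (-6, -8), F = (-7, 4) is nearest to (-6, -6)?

Distances: d(A) ≈ 15.5242, d(B) ≈ 10.198, d(C) ≈ 2.2361, d(D) ≈ 8.6023, d(E) = 2, d(F) ≈ 10.0499. Nearest: E = (-6, -8) with distance 2.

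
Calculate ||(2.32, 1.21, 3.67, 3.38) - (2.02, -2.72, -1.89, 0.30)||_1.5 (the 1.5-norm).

(Σ|x_i - y_i|^1.5)^(1/1.5) = (|2.32 - 2.02|^1.5 + |1.21 - (-2.72)|^1.5 + |3.67 - (-1.89)|^1.5 + |3.38 - 0.3|^1.5)^(1/1.5)
= (0.3^1.5 + 3.93^1.5 + 5.56^1.5 + 3.08^1.5)^(1/1.5) ≈ (0.1643 + 7.7909 + 13.1103 + 5.4054)^(1/1.5) = (26.4709)^(1/1.5) ≈ 8.882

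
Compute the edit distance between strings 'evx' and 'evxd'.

Let D[i][j] be the edit distance between the first i characters of 'evx' and the first j characters of 'evxd', with D[i][0] = i, D[0][j] = j, and D[i][j] = D[i-1][j-1] if the characters match, else 1 + min(D[i-1][j], D[i][j-1], D[i-1][j-1]). Filling the table (rows: prefixes of 'evx', columns: prefixes of 'evxd'):
     ε  e  v  x  d
  ε  0  1  2  3  4
  e  1  0  1  2  3
  v  2  1  0  1  2
  x  3  2  1  0  1
The bottom-right entry gives D[3][4] = 1, so no sequence of fewer than 1 edit works. Backtracking through the table gives one optimal edit sequence (1 edit):
  evx → evxd (ins d @4)
Edit distance = 1.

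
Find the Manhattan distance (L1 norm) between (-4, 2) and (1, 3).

Σ|x_i - y_i| = |-4 - 1| + |2 - 3| = 5 + 1 = 6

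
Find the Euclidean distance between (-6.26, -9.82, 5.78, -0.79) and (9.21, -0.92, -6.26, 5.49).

√(Σ(x_i - y_i)²) = √((-6.26 - 9.21)² + (-9.82 - (-0.92))² + (5.78 - (-6.26))² + (-0.79 - 5.49)²)
= √((-15.47)² + (-8.9)² + 12.04² + (-6.28)²) = √(239.3209 + 79.21 + 144.9616 + 39.4384) = √502.9309 ≈ 22.4261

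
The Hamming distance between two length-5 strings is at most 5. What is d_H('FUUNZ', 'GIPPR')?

Differing positions: 1, 2, 3, 4, 5. Hamming distance = 5. The maximum possible Hamming distance for length-5 strings is 5, so d_H/5 = 5/5 = 1.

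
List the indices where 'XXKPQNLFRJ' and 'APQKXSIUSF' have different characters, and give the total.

Differing positions: 1, 2, 3, 4, 5, 6, 7, 8, 9, 10. Hamming distance = 10.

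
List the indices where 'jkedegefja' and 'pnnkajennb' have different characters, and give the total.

Differing positions: 1, 2, 3, 4, 5, 6, 8, 9, 10. Hamming distance = 9.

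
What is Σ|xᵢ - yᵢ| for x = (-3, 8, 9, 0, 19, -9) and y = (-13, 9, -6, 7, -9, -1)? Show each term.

Σ|x_i - y_i| = |-3 - (-13)| + |8 - 9| + |9 - (-6)| + |0 - 7| + |19 - (-9)| + |-9 - (-1)| = 10 + 1 + 15 + 7 + 28 + 8 = 69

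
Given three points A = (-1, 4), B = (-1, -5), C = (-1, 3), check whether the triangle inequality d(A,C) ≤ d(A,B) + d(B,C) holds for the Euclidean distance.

d(A,B) = √(0² + 9²) = √81 = 9, d(B,C) = √(0² + 8²) = √64 = 8, d(A,C) = √(0² + 1²) = √1 = 1.
d(A,C) = 1 ≤ 9 + 8 = 17. Triangle inequality is satisfied.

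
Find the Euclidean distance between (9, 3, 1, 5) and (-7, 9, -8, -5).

√(Σ(x_i - y_i)²) = √((9 - (-7))² + (3 - 9)² + (1 - (-8))² + (5 - (-5))²)
= √(16² + (-6)² + 9² + 10²) = √(256 + 36 + 81 + 100) = √473 ≈ 21.7486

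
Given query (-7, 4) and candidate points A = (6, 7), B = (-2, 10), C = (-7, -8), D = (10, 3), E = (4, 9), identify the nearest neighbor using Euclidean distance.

Distances: d(A) ≈ 13.3417, d(B) ≈ 7.8102, d(C) = 12, d(D) ≈ 17.0294, d(E) ≈ 12.083. Nearest: B = (-2, 10) with distance 7.8102.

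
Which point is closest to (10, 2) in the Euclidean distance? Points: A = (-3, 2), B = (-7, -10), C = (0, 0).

Distances: d(A) = 13, d(B) ≈ 20.8087, d(C) ≈ 10.198. Nearest: C = (0, 0) with distance 10.198.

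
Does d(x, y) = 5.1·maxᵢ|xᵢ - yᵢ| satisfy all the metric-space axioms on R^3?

Yes. The L∞ (Chebyshev) norm induces a metric on R^3, and multiplying a metric by a positive constant 5.1 > 0 preserves all four axioms: non-negativity (5.1·||x-y|| ≥ 0), identity (5.1·||x-y|| = 0 ⟺ ||x-y|| = 0 ⟺ x = y), symmetry (||x-y|| = ||y-x||), and the triangle inequality (5.1·||x-z|| ≤ 5.1·||x-y|| + 5.1·||y-z||). So d is a metric.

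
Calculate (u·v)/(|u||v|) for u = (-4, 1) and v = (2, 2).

With u = (-4, 1), v = (2, 2):
u·v = (-4)·2 + 1·2 = (-8) + 2 = -6.
|u| = √((-4)² + 1²) = √17, |v| = √(2² + 2²) = √8, so |u||v| = √(17·8) = √136.
cos θ = (u·v)/(|u||v|) = -6/√136 ≈ -0.5145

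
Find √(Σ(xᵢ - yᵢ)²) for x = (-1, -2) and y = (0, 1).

√(Σ(x_i - y_i)²) = √((-1 - 0)² + (-2 - 1)²)
= √((-1)² + (-3)²) = √(1 + 9) = √10 ≈ 3.1623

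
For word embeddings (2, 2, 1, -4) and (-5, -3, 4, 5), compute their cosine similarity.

With u = (2, 2, 1, -4), v = (-5, -3, 4, 5):
u·v = 2·(-5) + 2·(-3) + 1·4 + (-4)·5 = (-10) + (-6) + 4 + (-20) = -32.
|u| = √(2² + 2² + 1² + (-4)²) = √25, |v| = √((-5)² + (-3)² + 4² + 5²) = √75, so |u||v| = √(25·75) = √1875.
cos θ = (u·v)/(|u||v|) = -32/√1875 ≈ -0.739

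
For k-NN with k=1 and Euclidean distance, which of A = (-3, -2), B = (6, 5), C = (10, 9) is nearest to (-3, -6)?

Distances: d(A) = 4, d(B) ≈ 14.2127, d(C) ≈ 19.8494. Nearest: A = (-3, -2) with distance 4.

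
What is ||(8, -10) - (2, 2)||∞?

max(|x_i - y_i|) = max(|8 - 2|, |-10 - 2|) = max(6, 12) = 12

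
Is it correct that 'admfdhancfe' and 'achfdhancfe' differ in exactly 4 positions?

Differing positions: 2, 3. Hamming distance = 2, so the claim that d_H = 4 is false.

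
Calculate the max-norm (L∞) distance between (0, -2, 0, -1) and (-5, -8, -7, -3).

max(|x_i - y_i|) = max(|0 - (-5)|, |-2 - (-8)|, |0 - (-7)|, |-1 - (-3)|) = max(5, 6, 7, 2) = 7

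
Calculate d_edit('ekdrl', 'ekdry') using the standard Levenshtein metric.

Let D[i][j] be the edit distance between the first i characters of 'ekdrl' and the first j characters of 'ekdry', with D[i][0] = i, D[0][j] = j, and D[i][j] = D[i-1][j-1] if the characters match, else 1 + min(D[i-1][j], D[i][j-1], D[i-1][j-1]). Filling the table (rows: prefixes of 'ekdrl', columns: prefixes of 'ekdry'):
     ε  e  k  d  r  y
  ε  0  1  2  3  4  5
  e  1  0  1  2  3  4
  k  2  1  0  1  2  3
  d  3  2  1  0  1  2
  r  4  3  2  1  0  1
  l  5  4  3  2  1  1
The bottom-right entry gives D[5][5] = 1, so no sequence of fewer than 1 edit works. Backtracking through the table gives one optimal edit sequence (1 edit):
  ekdrl → ekdry (sub l→y @5)
Edit distance = 1.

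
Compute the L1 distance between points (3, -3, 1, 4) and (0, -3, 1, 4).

Σ|x_i - y_i| = |3 - 0| + |-3 - (-3)| + |1 - 1| + |4 - 4| = 3 + 0 + 0 + 0 = 3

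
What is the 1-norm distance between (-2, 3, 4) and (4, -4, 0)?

Σ|x_i - y_i| = |-2 - 4| + |3 - (-4)| + |4 - 0| = 6 + 7 + 4 = 17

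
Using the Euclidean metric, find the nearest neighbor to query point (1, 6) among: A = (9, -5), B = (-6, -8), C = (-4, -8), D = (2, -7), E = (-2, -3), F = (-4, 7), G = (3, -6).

Distances: d(A) ≈ 13.6015, d(B) ≈ 15.6525, d(C) ≈ 14.8661, d(D) ≈ 13.0384, d(E) ≈ 9.4868, d(F) ≈ 5.099, d(G) ≈ 12.1655. Nearest: F = (-4, 7) with distance 5.099.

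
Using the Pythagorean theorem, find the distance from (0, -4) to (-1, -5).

√(Σ(x_i - y_i)²) = √((0 - (-1))² + (-4 - (-5))²)
= √(1² + 1²) = √(1 + 1) = √2 ≈ 1.4142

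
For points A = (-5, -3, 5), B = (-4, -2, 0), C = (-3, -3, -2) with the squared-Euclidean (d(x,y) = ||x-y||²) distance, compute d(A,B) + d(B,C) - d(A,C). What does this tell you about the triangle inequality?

d(A,B) = 1² + 1² + 5² = 27, d(B,C) = 1² + 1² + 2² = 6, d(A,C) = 2² + 0² + 7² = 53.
d(A,B) + d(B,C) - d(A,C) = 27 + 6 - 53 = 33 - 53 = -20. This is < 0, so the triangle inequality FAILS for these points (squared-Euclidean is not a metric).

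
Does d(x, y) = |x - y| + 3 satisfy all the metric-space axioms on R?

No. d fails identity of indiscernibles (specifically d(x,x) = 0): d(6, 6) = |6 - 6| + 3 = 0 + 3 = 3 ≠ 0.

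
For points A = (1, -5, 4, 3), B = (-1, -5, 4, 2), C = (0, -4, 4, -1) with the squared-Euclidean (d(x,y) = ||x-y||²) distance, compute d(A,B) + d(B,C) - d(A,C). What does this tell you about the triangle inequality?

d(A,B) = 2² + 0² + 0² + 1² = 5, d(B,C) = 1² + 1² + 0² + 3² = 11, d(A,C) = 1² + 1² + 0² + 4² = 18.
d(A,B) + d(B,C) - d(A,C) = 5 + 11 - 18 = 16 - 18 = -2. This is < 0, so the triangle inequality FAILS for these points (squared-Euclidean is not a metric).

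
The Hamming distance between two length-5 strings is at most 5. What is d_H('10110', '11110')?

Differing positions: 2. Hamming distance = 1. The maximum possible Hamming distance for length-5 strings is 5, so d_H/5 = 1/5 = 0.2.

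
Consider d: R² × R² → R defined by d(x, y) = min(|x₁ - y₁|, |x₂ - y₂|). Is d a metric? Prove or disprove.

No. d fails identity of indiscernibles: take x = (-1, 0) and y = (-1, 1). Then d(x,y) = min(|-1 - (-1)|, |0 - 1|) = min(0, 1) = 0, yet x ≠ y.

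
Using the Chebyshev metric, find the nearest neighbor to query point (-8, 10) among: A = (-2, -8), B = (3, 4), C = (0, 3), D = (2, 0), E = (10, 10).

Distances: d(A) = 18, d(B) = 11, d(C) = 8, d(D) = 10, d(E) = 18. Nearest: C = (0, 3) with distance 8.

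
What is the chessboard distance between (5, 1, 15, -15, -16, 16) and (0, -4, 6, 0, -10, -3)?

max(|x_i - y_i|) = max(|5 - 0|, |1 - (-4)|, |15 - 6|, |-15 - 0|, |-16 - (-10)|, |16 - (-3)|) = max(5, 5, 9, 15, 6, 19) = 19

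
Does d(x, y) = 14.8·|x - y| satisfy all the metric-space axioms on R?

Yes. Since |x - y| is a metric on R and 14.8 > 0, the positive scalar multiple 14.8·|x - y| is also a metric: scaling by a positive constant preserves non-negativity, identity (d=0 ⟺ |x-y|=0 ⟺ x=y), symmetry, and the triangle inequality.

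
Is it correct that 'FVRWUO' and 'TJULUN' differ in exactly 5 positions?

Differing positions: 1, 2, 3, 4, 6. Hamming distance = 5, so the claim is true.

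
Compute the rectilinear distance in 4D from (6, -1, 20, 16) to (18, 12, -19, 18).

Σ|x_i - y_i| = |6 - 18| + |-1 - 12| + |20 - (-19)| + |16 - 18| = 12 + 13 + 39 + 2 = 66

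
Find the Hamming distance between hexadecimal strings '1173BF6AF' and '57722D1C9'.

Differing positions: 1, 2, 4, 5, 6, 7, 8, 9. Hamming distance = 8.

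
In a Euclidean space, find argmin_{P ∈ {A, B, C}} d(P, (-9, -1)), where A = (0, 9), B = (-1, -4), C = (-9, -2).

Distances: d(A) ≈ 13.4536, d(B) ≈ 8.544, d(C) = 1. Nearest: C = (-9, -2) with distance 1.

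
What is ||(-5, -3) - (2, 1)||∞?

max(|x_i - y_i|) = max(|-5 - 2|, |-3 - 1|) = max(7, 4) = 7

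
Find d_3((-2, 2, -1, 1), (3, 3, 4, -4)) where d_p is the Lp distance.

(Σ|x_i - y_i|^3)^(1/3) = (|-2 - 3|^3 + |2 - 3|^3 + |-1 - 4|^3 + |1 - (-4)|^3)^(1/3)
= (5^3 + 1^3 + 5^3 + 5^3)^(1/3) = (125 + 1 + 125 + 125)^(1/3) = (376)^(1/3) ≈ 7.2177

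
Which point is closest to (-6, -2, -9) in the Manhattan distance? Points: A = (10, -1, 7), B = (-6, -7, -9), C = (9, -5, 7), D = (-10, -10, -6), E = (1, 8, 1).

Distances: d(A) = 33, d(B) = 5, d(C) = 34, d(D) = 15, d(E) = 27. Nearest: B = (-6, -7, -9) with distance 5.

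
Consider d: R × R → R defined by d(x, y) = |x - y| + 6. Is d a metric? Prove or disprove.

No. d fails identity of indiscernibles (specifically d(x,x) = 0): d(-4, -4) = |-4 - (-4)| + 6 = 0 + 6 = 6 ≠ 0.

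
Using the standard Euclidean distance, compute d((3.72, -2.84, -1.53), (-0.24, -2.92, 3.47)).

(Σ|x_i - y_i|^2)^(1/2) = (|3.72 - (-0.24)|^2 + |-2.84 - (-2.92)|^2 + |-1.53 - 3.47|^2)^(1/2)
= (3.96^2 + 0.08^2 + 5^2)^(1/2) = (15.6816 + 0.0064 + 25)^(1/2) = (40.688)^(1/2) ≈ 6.3787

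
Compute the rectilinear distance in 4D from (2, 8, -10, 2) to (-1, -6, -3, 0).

Σ|x_i - y_i| = |2 - (-1)| + |8 - (-6)| + |-10 - (-3)| + |2 - 0| = 3 + 14 + 7 + 2 = 26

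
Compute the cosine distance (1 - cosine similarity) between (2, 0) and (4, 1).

With u = (2, 0), v = (4, 1):
u·v = 2·4 + 0·1 = 8 + 0 = 8.
|u| = √(2² + 0²) = √4, |v| = √(4² + 1²) = √17, so |u||v| = √(4·17) = √68.
cos θ = (u·v)/(|u||v|) = 8/√68 ≈ 0.9701
Cosine distance = 1 - cos θ ≈ 1 - 0.9701 = 0.0299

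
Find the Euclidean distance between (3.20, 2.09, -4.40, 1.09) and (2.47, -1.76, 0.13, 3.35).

√(Σ(x_i - y_i)²) = √((3.2 - 2.47)² + (2.09 - (-1.76))² + (-4.4 - 0.13)² + (1.09 - 3.35)²)
= √(0.73² + 3.85² + (-4.53)² + (-2.26)²) = √(0.5329 + 14.8225 + 20.5209 + 5.1076) = √40.9839 ≈ 6.4019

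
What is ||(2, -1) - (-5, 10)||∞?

max(|x_i - y_i|) = max(|2 - (-5)|, |-1 - 10|) = max(7, 11) = 11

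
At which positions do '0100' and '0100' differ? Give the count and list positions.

Differing positions: none. Hamming distance = 0.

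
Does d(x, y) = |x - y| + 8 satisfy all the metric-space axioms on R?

No. d fails identity of indiscernibles (specifically d(x,x) = 0): d(-3, -3) = |-3 - (-3)| + 8 = 0 + 8 = 8 ≠ 0.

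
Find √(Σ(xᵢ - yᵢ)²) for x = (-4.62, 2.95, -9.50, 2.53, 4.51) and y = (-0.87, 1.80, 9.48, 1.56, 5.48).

√(Σ(x_i - y_i)²) = √((-4.62 - (-0.87))² + (2.95 - 1.8)² + (-9.5 - 9.48)² + (2.53 - 1.56)² + (4.51 - 5.48)²)
= √((-3.75)² + 1.15² + (-18.98)² + 0.97² + (-0.97)²) = √(14.0625 + 1.3225 + 360.2404 + 0.9409 + 0.9409) = √377.5072 ≈ 19.4295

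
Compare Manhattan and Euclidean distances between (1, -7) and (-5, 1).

L1 = |1 - (-5)| + |-7 - 1| = 6 + 8 = 14
L2 = √(6² + 8²) = √100 = 10
L1 ≥ L2 always (equality iff movement is along one axis); L1 > L2 here.
Ratio L1/L2 = 14/10 = 1.4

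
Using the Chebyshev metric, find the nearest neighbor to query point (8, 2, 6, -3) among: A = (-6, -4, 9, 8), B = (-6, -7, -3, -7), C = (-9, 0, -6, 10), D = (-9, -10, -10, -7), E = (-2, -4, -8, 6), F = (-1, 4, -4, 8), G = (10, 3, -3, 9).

Distances: d(A) = 14, d(B) = 14, d(C) = 17, d(D) = 17, d(E) = 14, d(F) = 11, d(G) = 12. Nearest: F = (-1, 4, -4, 8) with distance 11.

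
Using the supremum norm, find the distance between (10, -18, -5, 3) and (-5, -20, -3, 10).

max(|x_i - y_i|) = max(|10 - (-5)|, |-18 - (-20)|, |-5 - (-3)|, |3 - 10|) = max(15, 2, 2, 7) = 15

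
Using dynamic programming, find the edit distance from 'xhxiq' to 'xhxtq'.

Let D[i][j] be the edit distance between the first i characters of 'xhxiq' and the first j characters of 'xhxtq', with D[i][0] = i, D[0][j] = j, and D[i][j] = D[i-1][j-1] if the characters match, else 1 + min(D[i-1][j], D[i][j-1], D[i-1][j-1]). Filling the table (rows: prefixes of 'xhxiq', columns: prefixes of 'xhxtq'):
     ε  x  h  x  t  q
  ε  0  1  2  3  4  5
  x  1  0  1  2  3  4
  h  2  1  0  1  2  3
  x  3  2  1  0  1  2
  i  4  3  2  1  1  2
  q  5  4  3  2  2  1
The bottom-right entry gives D[5][5] = 1, so no sequence of fewer than 1 edit works. Backtracking through the table gives one optimal edit sequence (1 edit):
  xhxiq → xhxtq (sub i→t @4)
Edit distance = 1.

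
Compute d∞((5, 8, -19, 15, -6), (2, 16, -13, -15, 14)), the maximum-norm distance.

max(|x_i - y_i|) = max(|5 - 2|, |8 - 16|, |-19 - (-13)|, |15 - (-15)|, |-6 - 14|) = max(3, 8, 6, 30, 20) = 30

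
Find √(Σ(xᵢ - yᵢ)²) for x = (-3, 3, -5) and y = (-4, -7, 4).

√(Σ(x_i - y_i)²) = √((-3 - (-4))² + (3 - (-7))² + (-5 - 4)²)
= √(1² + 10² + (-9)²) = √(1 + 100 + 81) = √182 ≈ 13.4907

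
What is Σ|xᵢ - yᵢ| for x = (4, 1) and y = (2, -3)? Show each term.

Σ|x_i - y_i| = |4 - 2| + |1 - (-3)| = 2 + 4 = 6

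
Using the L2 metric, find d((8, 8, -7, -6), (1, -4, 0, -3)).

√(Σ(x_i - y_i)²) = √((8 - 1)² + (8 - (-4))² + (-7 - 0)² + (-6 - (-3))²)
= √(7² + 12² + (-7)² + (-3)²) = √(49 + 144 + 49 + 9) = √251 ≈ 15.843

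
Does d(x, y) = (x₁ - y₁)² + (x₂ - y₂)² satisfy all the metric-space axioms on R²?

No. The squared Euclidean distance fails the triangle inequality. Counterexample: x = (0, 0), y = (5, 5), z = (10, 10). d(x,z) = 10² + 10² = 200, but d(x,y) + d(y,z) = (5² + 5²) + (5² + 5²) = 50 + 50 = 100. Since 200 > 100, the triangle inequality is violated. (Note: √d, the ordinary Euclidean distance, IS a metric.)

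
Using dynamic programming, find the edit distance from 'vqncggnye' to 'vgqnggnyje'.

Let D[i][j] be the edit distance between the first i characters of 'vqncggnye' and the first j characters of 'vgqnggnyje', with D[i][0] = i, D[0][j] = j, and D[i][j] = D[i-1][j-1] if the characters match, else 1 + min(D[i-1][j], D[i][j-1], D[i-1][j-1]). Filling the table (rows: prefixes of 'vqncggnye', columns: prefixes of 'vgqnggnyje'):
     ε  v  g  q  n  g  g  n  y  j  e
  ε  0  1  2  3  4  5  6  7  8  9 10
  v  1  0  1  2  3  4  5  6  7  8  9
  q  2  1  1  1  2  3  4  5  6  7  8
  n  3  2  2  2  1  2  3  4  5  6  7
  c  4  3  3  3  2  2  3  4  5  6  7
  g  5  4  3  4  3  2  2  3  4  5  6
  g  6  5  4  4  4  3  2  3  4  5  6
  n  7  6  5  5  4  4  3  2  3  4  5
  y  8  7  6  6  5  5  4  3  2  3  4
  e  9  8  7  7  6  6  5  4  3  3  3
The bottom-right entry gives D[9][10] = 3, so no sequence of fewer than 3 edits works. Backtracking through the table gives one optimal edit sequence (3 edits):
  vqncggnye → vgqncggnye (ins g @2)
  vgqncggnye → vgqnggnye (del c @5)
  vgqnggnye → vgqnggnyje (ins j @9)
Edit distance = 3.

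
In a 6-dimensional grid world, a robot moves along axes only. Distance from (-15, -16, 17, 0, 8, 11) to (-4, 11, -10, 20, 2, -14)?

Σ|x_i - y_i| = |-15 - (-4)| + |-16 - 11| + |17 - (-10)| + |0 - 20| + |8 - 2| + |11 - (-14)| = 11 + 27 + 27 + 20 + 6 + 25 = 116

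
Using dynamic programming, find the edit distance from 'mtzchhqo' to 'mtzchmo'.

Let D[i][j] be the edit distance between the first i characters of 'mtzchhqo' and the first j characters of 'mtzchmo', with D[i][0] = i, D[0][j] = j, and D[i][j] = D[i-1][j-1] if the characters match, else 1 + min(D[i-1][j], D[i][j-1], D[i-1][j-1]). Filling the table (rows: prefixes of 'mtzchhqo', columns: prefixes of 'mtzchmo'):
     ε  m  t  z  c  h  m  o
  ε  0  1  2  3  4  5  6  7
  m  1  0  1  2  3  4  5  6
  t  2  1  0  1  2  3  4  5
  z  3  2  1  0  1  2  3  4
  c  4  3  2  1  0  1  2  3
  h  5  4  3  2  1  0  1  2
  h  6  5  4  3  2  1  1  2
  q  7  6  5  4  3  2  2  2
  o  8  7  6  5  4  3  3  2
The bottom-right entry gives D[8][7] = 2, so no sequence of fewer than 2 edits works. Backtracking through the table gives one optimal edit sequence (2 edits):
  mtzchhqo → mtzchqo (del h @5)
  mtzchqo → mtzchmo (sub q→m @6)
Edit distance = 2.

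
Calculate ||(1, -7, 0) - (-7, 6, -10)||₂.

√(Σ(x_i - y_i)²) = √((1 - (-7))² + (-7 - 6)² + (0 - (-10))²)
= √(8² + (-13)² + 10²) = √(64 + 169 + 100) = √333 ≈ 18.2483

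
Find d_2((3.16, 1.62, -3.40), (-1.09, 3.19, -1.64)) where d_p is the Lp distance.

(Σ|x_i - y_i|^2)^(1/2) = (|3.16 - (-1.09)|^2 + |1.62 - 3.19|^2 + |-3.4 - (-1.64)|^2)^(1/2)
= (4.25^2 + 1.57^2 + 1.76^2)^(1/2) = (18.0625 + 2.4649 + 3.0976)^(1/2) = (23.625)^(1/2) ≈ 4.8606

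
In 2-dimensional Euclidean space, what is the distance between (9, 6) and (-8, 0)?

√(Σ(x_i - y_i)²) = √((9 - (-8))² + (6 - 0)²)
= √(17² + 6²) = √(289 + 36) = √325 ≈ 18.0278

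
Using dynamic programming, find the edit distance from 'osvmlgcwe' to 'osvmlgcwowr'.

Let D[i][j] be the edit distance between the first i characters of 'osvmlgcwe' and the first j characters of 'osvmlgcwowr', with D[i][0] = i, D[0][j] = j, and D[i][j] = D[i-1][j-1] if the characters match, else 1 + min(D[i-1][j], D[i][j-1], D[i-1][j-1]). Filling the table (rows: prefixes of 'osvmlgcwe', columns: prefixes of 'osvmlgcwowr'):
     ε  o  s  v  m  l  g  c  w  o  w  r
  ε  0  1  2  3  4  5  6  7  8  9 10 11
  o  1  0  1  2  3  4  5  6  7  8  9 10
  s  2  1  0  1  2  3  4  5  6  7  8  9
  v  3  2  1  0  1  2  3  4  5  6  7  8
  m  4  3  2  1  0  1  2  3  4  5  6  7
  l  5  4  3  2  1  0  1  2  3  4  5  6
  g  6  5  4  3  2  1  0  1  2  3  4  5
  c  7  6  5  4  3  2  1  0  1  2  3  4
  w  8  7  6  5  4  3  2  1  0  1  2  3
  e  9  8  7  6  5  4  3  2  1  1  2  3
The bottom-right entry gives D[9][11] = 3, so no sequence of fewer than 3 edits works. Backtracking through the table gives one optimal edit sequence (3 edits):
  osvmlgcwe → osvmlgcwwe (ins w @8)
  osvmlgcwwe → osvmlgcwowe (ins o @9)
  osvmlgcwowe → osvmlgcwowr (sub e→r @11)
Edit distance = 3.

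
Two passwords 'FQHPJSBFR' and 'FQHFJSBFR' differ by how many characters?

Differing positions: 4. Hamming distance = 1.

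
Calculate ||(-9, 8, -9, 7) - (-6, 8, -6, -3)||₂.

√(Σ(x_i - y_i)²) = √((-9 - (-6))² + (8 - 8)² + (-9 - (-6))² + (7 - (-3))²)
= √((-3)² + 0² + (-3)² + 10²) = √(9 + 0 + 9 + 100) = √118 ≈ 10.8628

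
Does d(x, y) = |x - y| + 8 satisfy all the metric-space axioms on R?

No. d fails identity of indiscernibles (specifically d(x,x) = 0): d(4, 4) = |4 - 4| + 8 = 0 + 8 = 8 ≠ 0.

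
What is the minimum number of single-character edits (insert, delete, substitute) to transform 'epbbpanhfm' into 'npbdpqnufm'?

Let D[i][j] be the edit distance between the first i characters of 'epbbpanhfm' and the first j characters of 'npbdpqnufm', with D[i][0] = i, D[0][j] = j, and D[i][j] = D[i-1][j-1] if the characters match, else 1 + min(D[i-1][j], D[i][j-1], D[i-1][j-1]). Filling the table (rows: prefixes of 'epbbpanhfm', columns: prefixes of 'npbdpqnufm'):
     ε  n  p  b  d  p  q  n  u  f  m
  ε  0  1  2  3  4  5  6  7  8  9 10
  e  1  1  2  3  4  5  6  7  8  9 10
  p  2  2  1  2  3  4  5  6  7  8  9
  b  3  3  2  1  2  3  4  5  6  7  8
  b  4  4  3  2  2  3  4  5  6  7  8
  p  5  5  4  3  3  2  3  4  5  6  7
  a  6  6  5  4  4  3  3  4  5  6  7
  n  7  6  6  5  5  4  4  3  4  5  6
  h  8  7  7  6  6  5  5  4  4  5  6
  f  9  8  8  7  7  6  6  5  5  4  5
  m 10  9  9  8  8  7  7  6  6  5  4
The bottom-right entry gives D[10][10] = 4, so no sequence of fewer than 4 edits works. Backtracking through the table gives one optimal edit sequence (4 edits):
  epbbpanhfm → npbbpanhfm (sub e→n @1)
  npbbpanhfm → npbdpanhfm (sub b→d @4)
  npbdpanhfm → npbdpqnhfm (sub a→q @6)
  npbdpqnhfm → npbdpqnufm (sub h→u @8)
Edit distance = 4.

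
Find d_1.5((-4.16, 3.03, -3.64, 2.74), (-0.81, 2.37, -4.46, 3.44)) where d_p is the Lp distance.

(Σ|x_i - y_i|^1.5)^(1/1.5) = (|-4.16 - (-0.81)|^1.5 + |3.03 - 2.37|^1.5 + |-3.64 - (-4.46)|^1.5 + |2.74 - 3.44|^1.5)^(1/1.5)
= (3.35^1.5 + 0.66^1.5 + 0.82^1.5 + 0.7^1.5)^(1/1.5) ≈ (6.1315 + 0.5362 + 0.7425 + 0.5857)^(1/1.5) = (7.9959)^(1/1.5) ≈ 3.9986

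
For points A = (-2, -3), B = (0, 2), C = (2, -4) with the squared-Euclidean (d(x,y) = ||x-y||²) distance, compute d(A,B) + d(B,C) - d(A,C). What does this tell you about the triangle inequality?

d(A,B) = 2² + 5² = 29, d(B,C) = 2² + 6² = 40, d(A,C) = 4² + 1² = 17.
d(A,B) + d(B,C) - d(A,C) = 29 + 40 - 17 = 69 - 17 = 52. This is ≥ 0, so the triangle inequality holds for these points.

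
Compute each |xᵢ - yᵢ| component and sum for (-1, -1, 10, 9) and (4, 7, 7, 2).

Σ|x_i - y_i| = |-1 - 4| + |-1 - 7| + |10 - 7| + |9 - 2| = 5 + 8 + 3 + 7 = 23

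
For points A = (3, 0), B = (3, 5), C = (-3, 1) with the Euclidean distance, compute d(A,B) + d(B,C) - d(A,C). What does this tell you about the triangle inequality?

d(A,B) = √(0² + 5²) = √25 = 5, d(B,C) = √(6² + 4²) = √52 ≈ 7.2111, d(A,C) = √(6² + 1²) = √37 ≈ 6.0828.
d(A,B) + d(B,C) - d(A,C) = 5 + 7.2111 - 6.0828 = 12.2111 - 6.0828 = 6.1283 (to 4 decimal places). This is ≥ 0, so the triangle inequality holds for these points.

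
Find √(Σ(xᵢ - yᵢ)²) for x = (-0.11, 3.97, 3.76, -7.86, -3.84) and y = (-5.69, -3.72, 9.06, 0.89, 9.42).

√(Σ(x_i - y_i)²) = √((-0.11 - (-5.69))² + (3.97 - (-3.72))² + (3.76 - 9.06)² + (-7.86 - 0.89)² + (-3.84 - 9.42)²)
= √(5.58² + 7.69² + (-5.3)² + (-8.75)² + (-13.26)²) = √(31.1364 + 59.1361 + 28.09 + 76.5625 + 175.8276) = √370.7526 ≈ 19.2549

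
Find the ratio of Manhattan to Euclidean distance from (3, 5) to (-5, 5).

L1 = |3 - (-5)| + |5 - 5| = 8 + 0 = 8
L2 = √(8² + 0²) = √64 = 8
L1 ≥ L2 always (equality iff movement is along one axis); L1 = L2 here (movement is along a single axis).
Ratio L1/L2 = 8/8 = 1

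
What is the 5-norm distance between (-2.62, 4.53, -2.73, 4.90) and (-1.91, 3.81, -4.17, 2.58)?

(Σ|x_i - y_i|^5)^(1/5) = (|-2.62 - (-1.91)|^5 + |4.53 - 3.81|^5 + |-2.73 - (-4.17)|^5 + |4.9 - 2.58|^5)^(1/5)
= (0.71^5 + 0.72^5 + 1.44^5 + 2.32^5)^(1/5) ≈ (0.1804 + 0.1935 + 6.1917 + 67.2109)^(1/5) = (73.7765)^(1/5) ≈ 2.3637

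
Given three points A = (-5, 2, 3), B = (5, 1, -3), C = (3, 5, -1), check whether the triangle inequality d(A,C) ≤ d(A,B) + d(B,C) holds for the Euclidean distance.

d(A,B) = √(10² + 1² + 6²) = √137 ≈ 11.7047, d(B,C) = √(2² + 4² + 2²) = √24 ≈ 4.899, d(A,C) = √(8² + 3² + 4²) = √89 ≈ 9.434.
d(A,C) ≈ 9.434 ≤ 11.7047 + 4.899 = 16.6037. Triangle inequality is satisfied.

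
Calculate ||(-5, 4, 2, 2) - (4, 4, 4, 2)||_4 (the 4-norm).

(Σ|x_i - y_i|^4)^(1/4) = (|-5 - 4|^4 + |4 - 4|^4 + |2 - 4|^4 + |2 - 2|^4)^(1/4)
= (9^4 + 0^4 + 2^4 + 0^4)^(1/4) = (6561 + 0 + 16 + 0)^(1/4) = (6577)^(1/4) ≈ 9.0055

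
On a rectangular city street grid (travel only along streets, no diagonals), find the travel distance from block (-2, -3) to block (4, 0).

Σ|x_i - y_i| = |-2 - 4| + |-3 - 0| = 6 + 3 = 9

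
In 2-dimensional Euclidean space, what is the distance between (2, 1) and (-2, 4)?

√(Σ(x_i - y_i)²) = √((2 - (-2))² + (1 - 4)²)
= √(4² + (-3)²) = √(16 + 9) = √25 = 5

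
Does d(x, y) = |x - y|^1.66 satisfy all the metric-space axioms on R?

No. d(x,y) = |x-y|^1.66 fails the triangle inequality since p = 1.66 > 1. Counterexample: x = 0, y = 12, z = 13. d(x,z) = |0 - 13|^1.66 = 13^1.66 ≈ 70.6555, but d(x,y) + d(y,z) = 12^1.66 + 1^1.66 ≈ 61.8644 + 1 = 62.8644. Since 70.6555 > 62.8644, the triangle inequality is violated.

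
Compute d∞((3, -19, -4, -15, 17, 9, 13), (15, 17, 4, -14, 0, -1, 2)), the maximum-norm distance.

max(|x_i - y_i|) = max(|3 - 15|, |-19 - 17|, |-4 - 4|, |-15 - (-14)|, |17 - 0|, |9 - (-1)|, |13 - 2|) = max(12, 36, 8, 1, 17, 10, 11) = 36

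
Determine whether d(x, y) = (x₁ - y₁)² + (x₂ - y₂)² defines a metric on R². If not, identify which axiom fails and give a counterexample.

No. The squared Euclidean distance fails the triangle inequality. Counterexample: x = (0, 0), y = (2, 3), z = (4, 6). d(x,z) = 4² + 6² = 52, but d(x,y) + d(y,z) = (2² + 3²) + (2² + 3²) = 13 + 13 = 26. Since 52 > 26, the triangle inequality is violated. (Note: √d, the ordinary Euclidean distance, IS a metric.)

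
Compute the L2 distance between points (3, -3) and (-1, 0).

(Σ|x_i - y_i|^2)^(1/2) = (|3 - (-1)|^2 + |-3 - 0|^2)^(1/2)
= (4^2 + 3^2)^(1/2) = (16 + 9)^(1/2) = (25)^(1/2) = 5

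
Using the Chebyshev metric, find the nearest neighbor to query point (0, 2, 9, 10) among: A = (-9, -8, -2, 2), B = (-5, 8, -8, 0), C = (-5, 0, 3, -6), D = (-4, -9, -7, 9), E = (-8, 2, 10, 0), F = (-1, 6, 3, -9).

Distances: d(A) = 11, d(B) = 17, d(C) = 16, d(D) = 16, d(E) = 10, d(F) = 19. Nearest: E = (-8, 2, 10, 0) with distance 10.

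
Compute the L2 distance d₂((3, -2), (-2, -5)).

√(Σ(x_i - y_i)²) = √((3 - (-2))² + (-2 - (-5))²)
= √(5² + 3²) = √(25 + 9) = √34 ≈ 5.831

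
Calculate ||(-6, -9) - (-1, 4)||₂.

√(Σ(x_i - y_i)²) = √((-6 - (-1))² + (-9 - 4)²)
= √((-5)² + (-13)²) = √(25 + 169) = √194 ≈ 13.9284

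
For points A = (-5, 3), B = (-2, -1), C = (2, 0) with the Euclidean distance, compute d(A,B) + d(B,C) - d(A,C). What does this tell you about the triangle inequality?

d(A,B) = √(3² + 4²) = √25 = 5, d(B,C) = √(4² + 1²) = √17 ≈ 4.1231, d(A,C) = √(7² + 3²) = √58 ≈ 7.6158.
d(A,B) + d(B,C) - d(A,C) = 5 + 4.1231 - 7.6158 = 9.1231 - 7.6158 = 1.5073 (to 4 decimal places). This is ≥ 0, so the triangle inequality holds for these points.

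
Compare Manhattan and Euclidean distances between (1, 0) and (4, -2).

L1 = |1 - 4| + |0 - (-2)| = 3 + 2 = 5
L2 = √(3² + 2²) = √13 ≈ 3.6056
L1 ≥ L2 always (equality iff movement is along one axis); L1 > L2 here.
Ratio L1/L2 = 5/√13 ≈ 1.3868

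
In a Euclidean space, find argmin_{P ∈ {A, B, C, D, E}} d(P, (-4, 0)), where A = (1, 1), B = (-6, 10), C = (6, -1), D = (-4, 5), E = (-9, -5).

Distances: d(A) ≈ 5.099, d(B) ≈ 10.198, d(C) ≈ 10.0499, d(D) = 5, d(E) ≈ 7.0711. Nearest: D = (-4, 5) with distance 5.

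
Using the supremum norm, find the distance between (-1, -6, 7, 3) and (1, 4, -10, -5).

max(|x_i - y_i|) = max(|-1 - 1|, |-6 - 4|, |7 - (-10)|, |3 - (-5)|) = max(2, 10, 17, 8) = 17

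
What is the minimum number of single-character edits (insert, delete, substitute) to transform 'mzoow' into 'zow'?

Let D[i][j] be the edit distance between the first i characters of 'mzoow' and the first j characters of 'zow', with D[i][0] = i, D[0][j] = j, and D[i][j] = D[i-1][j-1] if the characters match, else 1 + min(D[i-1][j], D[i][j-1], D[i-1][j-1]). Filling the table (rows: prefixes of 'mzoow', columns: prefixes of 'zow'):
     ε  z  o  w
  ε  0  1  2  3
  m  1  1  2  3
  z  2  1  2  3
  o  3  2  1  2
  o  4  3  2  2
  w  5  4  3  2
The bottom-right entry gives D[5][3] = 2, so no sequence of fewer than 2 edits works. Backtracking through the table gives one optimal edit sequence (2 edits):
  mzoow → zoow (del m @1)
  zoow → zow (del o @2)
Edit distance = 2.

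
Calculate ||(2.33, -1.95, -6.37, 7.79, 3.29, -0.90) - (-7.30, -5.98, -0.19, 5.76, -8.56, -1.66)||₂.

√(Σ(x_i - y_i)²) = √((2.33 - (-7.3))² + (-1.95 - (-5.98))² + (-6.37 - (-0.19))² + (7.79 - 5.76)² + (3.29 - (-8.56))² + (-0.9 - (-1.66))²)
= √(9.63² + 4.03² + (-6.18)² + 2.03² + 11.85² + 0.76²) = √(92.7369 + 16.2409 + 38.1924 + 4.1209 + 140.4225 + 0.5776) = √292.2912 ≈ 17.0965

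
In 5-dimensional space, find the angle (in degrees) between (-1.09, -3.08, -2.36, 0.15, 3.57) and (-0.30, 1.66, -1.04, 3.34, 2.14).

With u = (-1.09, -3.08, -2.36, 0.15, 3.57), v = (-0.30, 1.66, -1.04, 3.34, 2.14):
u·v = (-1.09)·(-0.3) + (-3.08)·1.66 + (-2.36)·(-1.04) + 0.15·3.34 + 3.57·2.14 = 0.327 + (-5.1128) + 2.4544 + 0.501 + 7.6398 = 5.8094.
|u| = √((-1.09)² + (-3.08)² + (-2.36)² + 0.15² + 3.57²) = √(1.1881 + 9.4864 + 5.5696 + 0.0225 + 12.7449) = √29.0115, |v| = √((-0.3)² + 1.66² + (-1.04)² + 3.34² + 2.14²) = √(0.09 + 2.7556 + 1.0816 + 11.1556 + 4.5796) = √19.6624.
cos θ = (u·v)/(|u||v|) = 5.8094/(√29.0115·√19.6624) ≈ 0.243236
θ = arccos(0.243236) ≈ 75.92°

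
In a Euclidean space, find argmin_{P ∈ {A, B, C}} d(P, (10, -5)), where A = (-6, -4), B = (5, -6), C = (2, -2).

Distances: d(A) ≈ 16.0312, d(B) ≈ 5.099, d(C) ≈ 8.544. Nearest: B = (5, -6) with distance 5.099.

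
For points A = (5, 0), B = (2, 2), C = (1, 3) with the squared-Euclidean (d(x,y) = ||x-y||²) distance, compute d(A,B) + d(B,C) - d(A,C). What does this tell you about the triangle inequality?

d(A,B) = 3² + 2² = 13, d(B,C) = 1² + 1² = 2, d(A,C) = 4² + 3² = 25.
d(A,B) + d(B,C) - d(A,C) = 13 + 2 - 25 = 15 - 25 = -10. This is < 0, so the triangle inequality FAILS for these points (squared-Euclidean is not a metric).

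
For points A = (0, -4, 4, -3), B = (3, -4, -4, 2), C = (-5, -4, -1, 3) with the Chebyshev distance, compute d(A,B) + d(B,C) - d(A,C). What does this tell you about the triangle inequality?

d(A,B) = max(3, 0, 8, 5) = 8, d(B,C) = max(8, 0, 3, 1) = 8, d(A,C) = max(5, 0, 5, 6) = 6.
d(A,B) + d(B,C) - d(A,C) = 8 + 8 - 6 = 16 - 6 = 10. This is ≥ 0, so the triangle inequality holds for these points.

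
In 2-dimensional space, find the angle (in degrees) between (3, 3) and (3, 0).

With u = (3, 3), v = (3, 0):
u·v = 3·3 + 3·0 = 9 + 0 = 9.
|u| = √(3² + 3²) = √18, |v| = √(3² + 0²) = √9, so |u||v| = √(18·9) = √162.
cos θ = (u·v)/(|u||v|) = 9/√162 ≈ 0.707107
θ = arccos(0.707107) ≈ 45°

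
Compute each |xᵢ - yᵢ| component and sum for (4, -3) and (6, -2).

Σ|x_i - y_i| = |4 - 6| + |-3 - (-2)| = 2 + 1 = 3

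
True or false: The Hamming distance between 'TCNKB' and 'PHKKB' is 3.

Differing positions: 1, 2, 3. Hamming distance = 3, so the claim is true.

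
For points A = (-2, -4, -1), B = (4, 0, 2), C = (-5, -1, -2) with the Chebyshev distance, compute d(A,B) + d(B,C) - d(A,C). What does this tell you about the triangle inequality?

d(A,B) = max(6, 4, 3) = 6, d(B,C) = max(9, 1, 4) = 9, d(A,C) = max(3, 3, 1) = 3.
d(A,B) + d(B,C) - d(A,C) = 6 + 9 - 3 = 15 - 3 = 12. This is ≥ 0, so the triangle inequality holds for these points.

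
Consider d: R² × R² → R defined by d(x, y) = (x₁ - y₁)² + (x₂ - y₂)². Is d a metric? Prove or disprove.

No. The squared Euclidean distance fails the triangle inequality. Counterexample: x = (0, 0), y = (1, 2), z = (2, 4). d(x,z) = 2² + 4² = 20, but d(x,y) + d(y,z) = (1² + 2²) + (1² + 2²) = 5 + 5 = 10. Since 20 > 10, the triangle inequality is violated. (Note: √d, the ordinary Euclidean distance, IS a metric.)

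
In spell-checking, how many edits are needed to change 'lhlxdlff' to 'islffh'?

Let D[i][j] be the edit distance between the first i characters of 'lhlxdlff' and the first j characters of 'islffh', with D[i][0] = i, D[0][j] = j, and D[i][j] = D[i-1][j-1] if the characters match, else 1 + min(D[i-1][j], D[i][j-1], D[i-1][j-1]). Filling the table (rows: prefixes of 'lhlxdlff', columns: prefixes of 'islffh'):
     ε  i  s  l  f  f  h
  ε  0  1  2  3  4  5  6
  l  1  1  2  2  3  4  5
  h  2  2  2  3  3  4  4
  l  3  3  3  2  3  4  5
  x  4  4  4  3  3  4  5
  d  5  5  5  4  4  4  5
  l  6  6  6  5  5  5  5
  f  7  7  7  6  5  5  6
  f  8  8  8  7  6  5  6
The bottom-right entry gives D[8][6] = 6, so no sequence of fewer than 6 edits works. Backtracking through the table gives one optimal edit sequence (6 edits):
  lhlxdlff → ihlxdlff (sub l→i @1)
  ihlxdlff → islxdlff (sub h→s @2)
  islxdlff → isldlff (del x @4)
  isldlff → isllff (del d @4)
  isllff → islfff (sub l→f @4)
  islfff → islffh (sub f→h @6)
Edit distance = 6.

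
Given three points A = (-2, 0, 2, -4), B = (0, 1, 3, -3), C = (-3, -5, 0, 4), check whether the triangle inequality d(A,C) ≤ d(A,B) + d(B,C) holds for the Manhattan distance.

d(A,B) = 2 + 1 + 1 + 1 = 5, d(B,C) = 3 + 6 + 3 + 7 = 19, d(A,C) = 1 + 5 + 2 + 8 = 16.
d(A,C) = 16 ≤ 5 + 19 = 24. Triangle inequality is satisfied.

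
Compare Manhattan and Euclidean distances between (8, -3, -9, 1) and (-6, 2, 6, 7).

L1 = |8 - (-6)| + |-3 - 2| + |-9 - 6| + |1 - 7| = 14 + 5 + 15 + 6 = 40
L2 = √(14² + 5² + 15² + 6²) = √482 ≈ 21.9545
L1 ≥ L2 always (equality iff movement is along one axis); L1 > L2 here.
Ratio L1/L2 = 40/√482 ≈ 1.822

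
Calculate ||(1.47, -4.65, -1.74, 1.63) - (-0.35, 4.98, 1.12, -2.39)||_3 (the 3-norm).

(Σ|x_i - y_i|^3)^(1/3) = (|1.47 - (-0.35)|^3 + |-4.65 - 4.98|^3 + |-1.74 - 1.12|^3 + |1.63 - (-2.39)|^3)^(1/3)
= (1.82^3 + 9.63^3 + 2.86^3 + 4.02^3)^(1/3) ≈ (6.0286 + 893.0563 + 23.3937 + 64.9648)^(1/3) = (987.4434)^(1/3) ≈ 9.958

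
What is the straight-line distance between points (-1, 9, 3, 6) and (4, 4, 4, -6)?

√(Σ(x_i - y_i)²) = √((-1 - 4)² + (9 - 4)² + (3 - 4)² + (6 - (-6))²)
= √((-5)² + 5² + (-1)² + 12²) = √(25 + 25 + 1 + 144) = √195 ≈ 13.9642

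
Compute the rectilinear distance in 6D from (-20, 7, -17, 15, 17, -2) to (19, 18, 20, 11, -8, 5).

Σ|x_i - y_i| = |-20 - 19| + |7 - 18| + |-17 - 20| + |15 - 11| + |17 - (-8)| + |-2 - 5| = 39 + 11 + 37 + 4 + 25 + 7 = 123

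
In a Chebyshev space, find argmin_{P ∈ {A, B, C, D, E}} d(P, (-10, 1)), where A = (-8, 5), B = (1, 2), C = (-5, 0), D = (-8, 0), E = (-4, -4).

Distances: d(A) = 4, d(B) = 11, d(C) = 5, d(D) = 2, d(E) = 6. Nearest: D = (-8, 0) with distance 2.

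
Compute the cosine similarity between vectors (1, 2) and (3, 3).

With u = (1, 2), v = (3, 3):
u·v = 1·3 + 2·3 = 3 + 6 = 9.
|u| = √(1² + 2²) = √5, |v| = √(3² + 3²) = √18, so |u||v| = √(5·18) = √90.
cos θ = (u·v)/(|u||v|) = 9/√90 ≈ 0.9487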